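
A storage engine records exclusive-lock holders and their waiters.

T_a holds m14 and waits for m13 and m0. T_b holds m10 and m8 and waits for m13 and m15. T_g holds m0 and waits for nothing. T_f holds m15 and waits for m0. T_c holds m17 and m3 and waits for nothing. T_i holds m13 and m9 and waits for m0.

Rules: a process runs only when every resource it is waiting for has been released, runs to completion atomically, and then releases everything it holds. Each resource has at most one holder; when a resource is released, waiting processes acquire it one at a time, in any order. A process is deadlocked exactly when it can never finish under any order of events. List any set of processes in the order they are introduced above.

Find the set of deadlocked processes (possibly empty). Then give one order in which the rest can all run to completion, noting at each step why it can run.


The deadlocked set is empty.
Key observation: there is no circular wait here — follow any chain and it reaches a process that is free to run now.
A valid finishing order for the others: T_g, T_i, T_f, T_a, T_c, T_b.
Step-by-step check:
  run T_g (it waits on nothing); releases m0
  T_i: everything it awaited (m0) is free; runs, freeing m13 and m9
  T_f: everything it awaited (m0) is free; runs, freeing m15
  T_a: everything it awaited (m13 and m0) is free; runs, freeing m14
  run T_c (it waits on nothing); releases m17 and m3
  T_b: everything it awaited (m13 and m15) is free; runs, freeing m10 and m8


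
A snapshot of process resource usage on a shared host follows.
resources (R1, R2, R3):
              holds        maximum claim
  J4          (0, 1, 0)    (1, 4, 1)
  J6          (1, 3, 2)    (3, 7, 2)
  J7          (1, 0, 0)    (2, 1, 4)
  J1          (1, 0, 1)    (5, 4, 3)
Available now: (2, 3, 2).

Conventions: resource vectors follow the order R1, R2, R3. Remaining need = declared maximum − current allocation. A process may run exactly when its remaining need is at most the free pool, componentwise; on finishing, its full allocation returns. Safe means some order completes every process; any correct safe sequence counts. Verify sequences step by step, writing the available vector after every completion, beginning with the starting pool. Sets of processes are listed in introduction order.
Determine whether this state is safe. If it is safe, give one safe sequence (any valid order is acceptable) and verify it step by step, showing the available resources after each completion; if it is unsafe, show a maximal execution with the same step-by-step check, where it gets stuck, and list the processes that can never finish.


SAFE. One safe sequence: J4, J6, J7, J1.
Key observation: reading the order forward, J4 is the first process whose need (1, 3, 1) meets the free pool (2, 3, 2) exactly on a resource it requests.
Verifying each step:
  pool = (2, 3, 2)
  J4 needs (1, 3, 1) <= (2, 3, 2) -> finishes; pool += (0, 1, 0) = (2, 4, 2)
  J6 needs (2, 4, 0) <= (2, 4, 2) -> finishes; pool += (1, 3, 2) = (3, 7, 4)
  J7 needs (1, 1, 4) <= (3, 7, 4) -> finishes; pool += (1, 0, 0) = (4, 7, 4)
  J1 needs (4, 4, 2) <= (4, 7, 4) -> finishes; pool += (1, 0, 1) = (5, 7, 5)


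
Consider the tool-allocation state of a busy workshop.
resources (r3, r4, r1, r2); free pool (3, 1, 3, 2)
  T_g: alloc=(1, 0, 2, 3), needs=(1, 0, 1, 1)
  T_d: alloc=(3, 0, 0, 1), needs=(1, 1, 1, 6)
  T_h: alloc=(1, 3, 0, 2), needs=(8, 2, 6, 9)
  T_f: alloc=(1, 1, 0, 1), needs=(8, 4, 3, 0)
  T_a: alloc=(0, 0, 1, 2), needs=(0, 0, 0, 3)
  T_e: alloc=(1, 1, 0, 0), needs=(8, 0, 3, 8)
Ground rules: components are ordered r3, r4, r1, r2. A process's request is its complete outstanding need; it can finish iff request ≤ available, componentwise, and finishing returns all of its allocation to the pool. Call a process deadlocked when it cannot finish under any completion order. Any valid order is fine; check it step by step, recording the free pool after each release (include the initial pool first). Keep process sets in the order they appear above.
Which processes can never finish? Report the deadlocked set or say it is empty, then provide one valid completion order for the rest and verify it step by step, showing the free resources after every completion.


The deadlocked set is T_h, T_f and T_e.
Key observation: r3 is the bottleneck — with T_g, T_a, T_d done the pool holds (7, 1, 6, 8), short of every remaining need.
A valid finishing order for the others: T_g, T_a, T_d. Step-by-step check:
  pool = (3, 1, 3, 2)
  T_g: need (1, 0, 1, 1) fits (3, 1, 3, 2); releases (1, 0, 2, 3), pool now (4, 1, 5, 5)
  T_a: need (0, 0, 0, 3) fits (4, 1, 5, 5); releases (0, 0, 1, 2), pool now (4, 1, 6, 7)
  T_d: need (1, 1, 1, 6) fits (4, 1, 6, 7); releases (3, 0, 0, 1), pool now (7, 1, 6, 8)
The stuck group stays short no matter what:
  T_h still needs (8, 2, 6, 9) but only (7, 1, 6, 8) is free — short on r3, r4 and r2
  T_f still needs (8, 4, 3, 0) but only (7, 1, 6, 8) is free — short on r3 and r4
  T_e still needs (8, 0, 3, 8) but only (7, 1, 6, 8) is free — short on r3


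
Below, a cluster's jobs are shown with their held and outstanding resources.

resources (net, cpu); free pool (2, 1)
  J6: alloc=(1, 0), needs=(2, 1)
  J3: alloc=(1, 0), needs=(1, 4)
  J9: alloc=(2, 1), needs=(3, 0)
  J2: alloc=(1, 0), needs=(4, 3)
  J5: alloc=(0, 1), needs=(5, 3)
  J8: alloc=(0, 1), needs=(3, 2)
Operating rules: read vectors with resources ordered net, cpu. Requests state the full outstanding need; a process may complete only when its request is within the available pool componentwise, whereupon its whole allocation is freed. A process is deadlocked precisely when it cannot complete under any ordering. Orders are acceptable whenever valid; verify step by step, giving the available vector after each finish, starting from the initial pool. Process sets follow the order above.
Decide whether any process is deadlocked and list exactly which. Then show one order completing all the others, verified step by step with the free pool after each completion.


No process is deadlocked.
Key observation: J6 can run right away; the returned allocation unlocks the remaining processes in turn.
One completion order for the rest: J6, J9, J8, J5, J2, J3. Step-by-step check:
  pool = (2, 1)
  run J6 (needs (2, 1), free (2, 1)); after release of (1, 0) the pool is (3, 1)
  run J9 (needs (3, 0), free (3, 1)); after release of (2, 1) the pool is (5, 2)
  run J8 (needs (3, 2), free (5, 2)); after release of (0, 1) the pool is (5, 3)
  run J5 (needs (5, 3), free (5, 3)); after release of (0, 1) the pool is (5, 4)
  run J2 (needs (4, 3), free (5, 4)); after release of (1, 0) the pool is (6, 4)
  run J3 (needs (1, 4), free (6, 4)); after release of (1, 0) the pool is (7, 4)


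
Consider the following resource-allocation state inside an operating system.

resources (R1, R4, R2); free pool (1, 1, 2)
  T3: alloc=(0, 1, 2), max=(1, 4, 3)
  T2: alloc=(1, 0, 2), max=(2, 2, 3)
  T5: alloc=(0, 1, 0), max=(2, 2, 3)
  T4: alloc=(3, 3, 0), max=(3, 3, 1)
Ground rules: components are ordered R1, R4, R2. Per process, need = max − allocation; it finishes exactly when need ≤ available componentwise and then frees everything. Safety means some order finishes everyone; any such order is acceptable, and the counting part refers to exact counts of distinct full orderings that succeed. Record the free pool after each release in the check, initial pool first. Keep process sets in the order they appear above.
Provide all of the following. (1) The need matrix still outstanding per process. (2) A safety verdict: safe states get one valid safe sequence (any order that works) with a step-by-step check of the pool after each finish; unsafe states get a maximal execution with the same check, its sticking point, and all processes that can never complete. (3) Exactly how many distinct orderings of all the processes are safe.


(1) Outstanding need per process (order R1, R4, R2):
  T3: (1, 3, 1)
  T2: (1, 2, 1)
  T5: (2, 1, 3)
  T4: (0, 0, 1)
(2) SAFE. One safe sequence: T4, T2, T3, T5.
Key observation: no step in this order meets a requested resource exactly; the smallest headroom is 1, first reached at T4 (need (0, 0, 1), pool (1, 1, 2)).
Step-by-step check:
  pool = (1, 1, 2)
  T4 needs (0, 0, 1) <= (1, 1, 2) -> finishes; pool += (3, 3, 0) = (4, 4, 2)
  T2 needs (1, 2, 1) <= (4, 4, 2) -> finishes; pool += (1, 0, 2) = (5, 4, 4)
  T3 needs (1, 3, 1) <= (5, 4, 4) -> finishes; pool += (0, 1, 2) = (5, 5, 6)
  T5 needs (2, 1, 3) <= (5, 5, 6) -> finishes; pool += (0, 1, 0) = (5, 6, 6)
(3) The exact count: 4 of the possible complete orderings are safe sequences.


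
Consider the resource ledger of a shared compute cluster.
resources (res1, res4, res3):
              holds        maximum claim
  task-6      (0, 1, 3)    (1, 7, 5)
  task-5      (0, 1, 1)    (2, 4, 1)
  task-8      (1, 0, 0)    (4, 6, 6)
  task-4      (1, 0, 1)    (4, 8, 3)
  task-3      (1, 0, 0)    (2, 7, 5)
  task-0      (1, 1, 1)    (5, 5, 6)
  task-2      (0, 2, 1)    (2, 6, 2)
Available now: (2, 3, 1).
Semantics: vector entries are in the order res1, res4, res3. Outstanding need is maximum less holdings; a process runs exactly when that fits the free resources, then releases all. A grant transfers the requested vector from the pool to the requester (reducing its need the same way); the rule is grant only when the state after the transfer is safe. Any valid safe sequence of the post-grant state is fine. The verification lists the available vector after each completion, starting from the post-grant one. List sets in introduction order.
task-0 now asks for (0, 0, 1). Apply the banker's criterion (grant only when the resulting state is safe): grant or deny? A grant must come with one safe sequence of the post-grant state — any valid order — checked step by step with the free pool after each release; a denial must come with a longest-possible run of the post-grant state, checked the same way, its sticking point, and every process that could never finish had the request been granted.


DENY: after the grant no complete ordering would exist.
Key observation: after task-5, task-2, task-6, task-3 the pool peaks at (3, 7, 5), and each blocked process is short somewhere: task-8 on res3; task-4 on res4; task-0 on res1.
After a pretend grant, a maximal execution: task-5, task-2, task-6, task-3 — then nothing else fits. Walking it through:
  pool = (2, 3, 0)
  run task-5 (needs (2, 3, 0), free (2, 3, 0)); after release of (0, 1, 1) the pool is (2, 4, 1)
  run task-2 (needs (2, 4, 1), free (2, 4, 1)); after release of (0, 2, 1) the pool is (2, 6, 2)
  run task-6 (needs (1, 6, 2), free (2, 6, 2)); after release of (0, 1, 3) the pool is (2, 7, 5)
  run task-3 (needs (1, 7, 5), free (2, 7, 5)); after release of (1, 0, 0) the pool is (3, 7, 5)
  task-8 cannot run: need (3, 6, 6) vs free (3, 7, 5) (insufficient res3)
  task-4 cannot run: need (3, 8, 2) vs free (3, 7, 5) (insufficient res4)
  task-0 cannot run: need (4, 4, 4) vs free (3, 7, 5) (insufficient res1)
Processes that could never finish after the grant: task-8, task-4 and task-0.


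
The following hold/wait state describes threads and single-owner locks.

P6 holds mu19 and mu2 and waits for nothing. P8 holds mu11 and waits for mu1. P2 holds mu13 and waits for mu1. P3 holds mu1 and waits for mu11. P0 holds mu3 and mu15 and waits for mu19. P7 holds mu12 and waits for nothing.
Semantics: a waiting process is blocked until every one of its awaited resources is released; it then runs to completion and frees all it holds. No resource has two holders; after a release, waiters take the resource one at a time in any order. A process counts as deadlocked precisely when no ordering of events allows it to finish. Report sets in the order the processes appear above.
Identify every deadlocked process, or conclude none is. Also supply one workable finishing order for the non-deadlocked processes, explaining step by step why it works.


Deadlocked: P8, P2 and P3.
Key observation: the wait chain closes on itself along P8 -> P3 -> P8; P2 waits into the deadlock from upstream.
One completion order for the rest: P6, P0, P7.
Check, step by step:
  run P6 (it waits on nothing); releases mu19 and mu2
  run P0 (all its waits — mu19 — are resolved); releases mu3 and mu15
  run P7 (it waits on nothing); releases mu12


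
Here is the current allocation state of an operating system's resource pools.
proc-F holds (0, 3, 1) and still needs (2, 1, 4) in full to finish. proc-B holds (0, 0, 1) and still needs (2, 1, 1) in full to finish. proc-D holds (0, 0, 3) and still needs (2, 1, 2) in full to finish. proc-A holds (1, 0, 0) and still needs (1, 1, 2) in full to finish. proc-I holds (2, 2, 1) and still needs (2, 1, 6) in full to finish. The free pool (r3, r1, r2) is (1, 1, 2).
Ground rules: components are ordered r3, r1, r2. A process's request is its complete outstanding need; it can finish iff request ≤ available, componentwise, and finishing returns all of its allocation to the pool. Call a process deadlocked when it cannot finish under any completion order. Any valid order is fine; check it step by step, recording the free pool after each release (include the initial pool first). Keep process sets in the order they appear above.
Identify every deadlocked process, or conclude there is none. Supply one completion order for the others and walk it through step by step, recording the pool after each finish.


No process is deadlocked.
Key observation: there is always a runnable process — proc-A first — so the state unwinds completely.
The rest can finish in the order proc-A, proc-D, proc-B, proc-F, proc-I. Check, step by step:
  pool = (1, 1, 2)
  proc-A: need (1, 1, 2) fits (1, 1, 2); releases (1, 0, 0), pool now (2, 1, 2)
  proc-D: need (2, 1, 2) fits (2, 1, 2); releases (0, 0, 3), pool now (2, 1, 5)
  proc-B: need (2, 1, 1) fits (2, 1, 5); releases (0, 0, 1), pool now (2, 1, 6)
  proc-F: need (2, 1, 4) fits (2, 1, 6); releases (0, 3, 1), pool now (2, 4, 7)
  proc-I: need (2, 1, 6) fits (2, 4, 7); releases (2, 2, 1), pool now (4, 6, 8)


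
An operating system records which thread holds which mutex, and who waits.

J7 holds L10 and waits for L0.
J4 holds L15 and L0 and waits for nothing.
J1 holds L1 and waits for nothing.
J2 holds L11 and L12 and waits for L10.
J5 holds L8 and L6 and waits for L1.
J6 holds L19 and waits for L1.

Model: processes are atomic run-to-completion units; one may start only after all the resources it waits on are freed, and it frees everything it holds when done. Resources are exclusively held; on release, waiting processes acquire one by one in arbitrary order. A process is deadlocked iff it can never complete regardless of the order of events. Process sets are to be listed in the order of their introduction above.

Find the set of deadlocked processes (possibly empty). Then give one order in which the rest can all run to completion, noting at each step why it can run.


No process is deadlocked.
Key observation: although several processes wait, no cycle exists — each chain bottoms out at a free runner.
The rest can finish in the order J1, J4, J5, J7, J2, J6.
Check, step by step:
  J1 waits on nothing -> runs at once and releases L1
  J4 waits on nothing -> runs at once and releases L15 and L0
  J5: everything it awaited (L1) is free; runs, freeing L8 and L6
  J7: everything it awaited (L0) is free; runs, freeing L10
  J2: everything it awaited (L10) is free; runs, freeing L11 and L12
  J6: everything it awaited (L1) is free; runs, freeing L19


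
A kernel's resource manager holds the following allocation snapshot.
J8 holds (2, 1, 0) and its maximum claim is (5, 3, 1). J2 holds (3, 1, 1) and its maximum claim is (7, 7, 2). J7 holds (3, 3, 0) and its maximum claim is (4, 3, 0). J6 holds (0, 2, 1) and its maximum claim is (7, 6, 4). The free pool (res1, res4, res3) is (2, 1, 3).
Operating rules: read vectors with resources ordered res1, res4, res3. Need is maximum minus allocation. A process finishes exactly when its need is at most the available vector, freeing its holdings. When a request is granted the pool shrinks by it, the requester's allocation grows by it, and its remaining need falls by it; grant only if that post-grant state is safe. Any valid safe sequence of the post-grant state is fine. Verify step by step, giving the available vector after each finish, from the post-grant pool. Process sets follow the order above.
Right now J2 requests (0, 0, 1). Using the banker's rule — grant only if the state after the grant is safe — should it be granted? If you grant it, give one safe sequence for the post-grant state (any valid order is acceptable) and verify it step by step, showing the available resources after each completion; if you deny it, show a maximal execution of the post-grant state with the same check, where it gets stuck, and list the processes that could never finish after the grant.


DENY: after the grant no complete ordering would exist.
Key observation: after J7, J8 the pool peaks at (7, 5, 2), and each blocked process is short somewhere: J2 on res4; J6 on res3.
After a pretend grant, a maximal execution: J7, J8 — then nothing else fits. Step-by-step check:
  pool = (2, 1, 2)
  run J7 (needs (1, 0, 0), free (2, 1, 2)); after release of (3, 3, 0) the pool is (5, 4, 2)
  run J8 (needs (3, 2, 1), free (5, 4, 2)); after release of (2, 1, 0) the pool is (7, 5, 2)
  blocked: J2 wants (4, 6, 0), pool (7, 5, 2) — not enough res4
  blocked: J6 wants (7, 4, 3), pool (7, 5, 2) — not enough res3
Processes that could never finish after the grant: J2 and J6.


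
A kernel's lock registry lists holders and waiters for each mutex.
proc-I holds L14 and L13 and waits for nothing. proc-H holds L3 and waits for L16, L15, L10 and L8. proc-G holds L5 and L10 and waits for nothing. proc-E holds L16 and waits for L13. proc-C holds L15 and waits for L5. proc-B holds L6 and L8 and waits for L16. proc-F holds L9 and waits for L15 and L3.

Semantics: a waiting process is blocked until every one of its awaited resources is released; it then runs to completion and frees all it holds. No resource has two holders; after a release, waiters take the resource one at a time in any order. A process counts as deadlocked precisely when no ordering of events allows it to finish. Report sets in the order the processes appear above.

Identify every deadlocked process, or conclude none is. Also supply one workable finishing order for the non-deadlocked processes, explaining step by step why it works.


Nothing here is deadlocked.
Key observation: no waiting chain loops back on itself — every chain ends at a process that waits on nothing, so everyone eventually runs.
One completion order for the rest: proc-I, proc-E, proc-G, proc-B, proc-C, proc-H, proc-F.
Check, step by step:
  run proc-I (it waits on nothing); releases L14 and L13
  run proc-E (all its waits — L13 — are resolved); releases L16
  run proc-G (it waits on nothing); releases L5 and L10
  run proc-B (all its waits — L16 — are resolved); releases L6 and L8
  run proc-C (all its waits — L5 — are resolved); releases L15
  run proc-H (all its waits — L16, L15, L10 and L8 — are resolved); releases L3
  run proc-F (all its waits — L15 and L3 — are resolved); releases L9


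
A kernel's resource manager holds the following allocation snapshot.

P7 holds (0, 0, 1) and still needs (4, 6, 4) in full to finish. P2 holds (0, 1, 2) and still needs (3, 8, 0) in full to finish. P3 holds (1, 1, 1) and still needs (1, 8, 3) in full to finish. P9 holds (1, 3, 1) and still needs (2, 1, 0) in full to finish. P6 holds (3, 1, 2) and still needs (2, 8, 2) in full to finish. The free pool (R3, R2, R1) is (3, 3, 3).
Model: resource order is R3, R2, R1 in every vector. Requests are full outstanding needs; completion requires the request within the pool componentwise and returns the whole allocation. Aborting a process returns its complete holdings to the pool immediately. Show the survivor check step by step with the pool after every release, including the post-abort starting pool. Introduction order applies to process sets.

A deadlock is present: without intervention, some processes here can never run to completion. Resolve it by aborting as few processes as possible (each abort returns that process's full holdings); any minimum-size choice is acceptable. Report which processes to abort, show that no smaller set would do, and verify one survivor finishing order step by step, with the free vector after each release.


Minimum abort set: P2 and P6.
Key observation: the deadlocked P3 becomes finishable only because P2 and P6 released (3, 2, 4); it completes at step 2 below.
Why nothing smaller works — every single abort fails: P7 alone leaves P2 blocked (short on R2); P2 alone leaves P3 blocked (short on R2); P3 alone leaves P2 blocked (short on R2); P9 alone leaves P2 blocked (short on R2); P6 alone leaves P2 blocked (short on R2).
Survivors finish in the order: P9, P3, P7. Walking it through (pool after the aborts first):
  pool = (6, 5, 7)
  P9: need (2, 1, 0) fits (6, 5, 7); releases (1, 3, 1), pool now (7, 8, 8)
  P3: need (1, 8, 3) fits (7, 8, 8); releases (1, 1, 1), pool now (8, 9, 9)
  P7: need (4, 6, 4) fits (8, 9, 9); releases (0, 0, 1), pool now (8, 9, 10)


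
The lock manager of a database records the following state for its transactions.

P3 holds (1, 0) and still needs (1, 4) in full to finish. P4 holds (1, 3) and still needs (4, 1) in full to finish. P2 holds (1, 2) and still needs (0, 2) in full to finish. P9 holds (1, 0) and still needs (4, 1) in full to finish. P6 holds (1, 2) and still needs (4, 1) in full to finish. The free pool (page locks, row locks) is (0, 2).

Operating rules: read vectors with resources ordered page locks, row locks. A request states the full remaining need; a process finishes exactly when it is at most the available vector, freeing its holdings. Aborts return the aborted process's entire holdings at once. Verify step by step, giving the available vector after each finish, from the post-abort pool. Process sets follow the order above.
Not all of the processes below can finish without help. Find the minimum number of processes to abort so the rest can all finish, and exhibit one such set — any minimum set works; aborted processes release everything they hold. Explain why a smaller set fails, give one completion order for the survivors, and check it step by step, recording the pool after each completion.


Minimum abort set: P4 and P6.
Key observation: no ordering could ever have run P9 before the abort of P4 and P6; with (2, 5) back in the pool it fits at step 3.
Why nothing smaller works — every single abort fails: P3 alone leaves P4 blocked (short on page locks); P4 alone leaves P9 blocked (short on page locks); P2 alone leaves P4 blocked (short on page locks); P9 alone leaves P4 blocked (short on page locks); P6 alone leaves P4 blocked (short on page locks).
Survivors finish in the order: P3, P2, P9. Check, step by step (pool after the aborts first):
  pool = (2, 7)
  P3 needs (1, 4) <= (2, 7) -> finishes; pool += (1, 0) = (3, 7)
  P2 needs (0, 2) <= (3, 7) -> finishes; pool += (1, 2) = (4, 9)
  P9 needs (4, 1) <= (4, 9) -> finishes; pool += (1, 0) = (5, 9)


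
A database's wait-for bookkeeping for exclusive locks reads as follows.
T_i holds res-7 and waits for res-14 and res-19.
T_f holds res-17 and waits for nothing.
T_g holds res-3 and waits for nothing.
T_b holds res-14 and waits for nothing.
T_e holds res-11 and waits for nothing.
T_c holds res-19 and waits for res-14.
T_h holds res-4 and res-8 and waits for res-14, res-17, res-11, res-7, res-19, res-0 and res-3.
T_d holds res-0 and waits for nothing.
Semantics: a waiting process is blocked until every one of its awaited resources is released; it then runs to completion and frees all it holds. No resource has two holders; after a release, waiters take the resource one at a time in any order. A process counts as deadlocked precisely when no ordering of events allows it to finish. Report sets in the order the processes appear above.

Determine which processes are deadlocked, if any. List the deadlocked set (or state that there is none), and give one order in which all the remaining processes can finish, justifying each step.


The deadlocked set is empty.
Key observation: there is no circular wait here — follow any chain and it reaches a process that is free to run now.
The rest can finish in the order T_d, T_e, T_b, T_c, T_f, T_g, T_i, T_h.
Walking it through:
  T_d: no waits; runs immediately, freeing res-0
  T_e: no waits; runs immediately, freeing res-11
  T_b: no waits; runs immediately, freeing res-14
  run T_c (all its waits — res-14 — are resolved); releases res-19
  T_f: no waits; runs immediately, freeing res-17
  T_g: no waits; runs immediately, freeing res-3
  run T_i (all its waits — res-14 and res-19 — are resolved); releases res-7
  run T_h (all its waits — res-14, res-17, res-11, res-7, res-19, res-0 and res-3 — are resolved); releases res-4 and res-8


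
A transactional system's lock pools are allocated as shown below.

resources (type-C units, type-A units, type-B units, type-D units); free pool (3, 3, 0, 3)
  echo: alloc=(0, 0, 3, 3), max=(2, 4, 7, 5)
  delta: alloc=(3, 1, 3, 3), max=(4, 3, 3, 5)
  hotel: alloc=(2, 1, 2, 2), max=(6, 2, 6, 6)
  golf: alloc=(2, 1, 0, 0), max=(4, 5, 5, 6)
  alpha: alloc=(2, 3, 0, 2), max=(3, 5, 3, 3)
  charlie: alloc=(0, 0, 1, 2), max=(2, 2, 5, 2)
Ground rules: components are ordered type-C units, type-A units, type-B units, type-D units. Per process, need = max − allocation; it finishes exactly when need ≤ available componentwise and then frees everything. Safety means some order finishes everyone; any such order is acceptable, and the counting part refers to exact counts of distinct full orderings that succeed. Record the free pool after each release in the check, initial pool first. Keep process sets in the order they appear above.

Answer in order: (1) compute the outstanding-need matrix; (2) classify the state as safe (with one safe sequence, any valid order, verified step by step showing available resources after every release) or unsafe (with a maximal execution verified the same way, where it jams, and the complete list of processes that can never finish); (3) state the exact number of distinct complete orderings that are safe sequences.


(1) Outstanding need per process (order type-C units, type-A units, type-B units, type-D units):
  echo: (2, 4, 4, 2)
  delta: (1, 2, 0, 2)
  hotel: (4, 1, 4, 4)
  golf: (2, 4, 5, 6)
  alpha: (1, 2, 3, 1)
  charlie: (2, 2, 4, 0)
(2) The state is UNSAFE.
Key observation: once delta, alpha finish, the pool peaks at (8, 7, 3, 8) — and every remaining process still needs more type-B units than that.
Going as far as possible: delta, alpha; after that, nothing fits. Verifying each step:
  pool = (3, 3, 0, 3)
  delta: need (1, 2, 0, 2) fits (3, 3, 0, 3); releases (3, 1, 3, 3), pool now (6, 4, 3, 6)
  alpha: need (1, 2, 3, 1) fits (6, 4, 3, 6); releases (2, 3, 0, 2), pool now (8, 7, 3, 8)
  echo still needs (2, 4, 4, 2) but only (8, 7, 3, 8) is free — short on type-B units
  hotel still needs (4, 1, 4, 4) but only (8, 7, 3, 8) is free — short on type-B units
  golf still needs (2, 4, 5, 6) but only (8, 7, 3, 8) is free — short on type-B units
  charlie still needs (2, 2, 4, 0) but only (8, 7, 3, 8) is free — short on type-B units
Processes that can never finish: echo, hotel, golf and charlie.
(3) The exact count: 0 of the possible complete orderings are safe sequences.


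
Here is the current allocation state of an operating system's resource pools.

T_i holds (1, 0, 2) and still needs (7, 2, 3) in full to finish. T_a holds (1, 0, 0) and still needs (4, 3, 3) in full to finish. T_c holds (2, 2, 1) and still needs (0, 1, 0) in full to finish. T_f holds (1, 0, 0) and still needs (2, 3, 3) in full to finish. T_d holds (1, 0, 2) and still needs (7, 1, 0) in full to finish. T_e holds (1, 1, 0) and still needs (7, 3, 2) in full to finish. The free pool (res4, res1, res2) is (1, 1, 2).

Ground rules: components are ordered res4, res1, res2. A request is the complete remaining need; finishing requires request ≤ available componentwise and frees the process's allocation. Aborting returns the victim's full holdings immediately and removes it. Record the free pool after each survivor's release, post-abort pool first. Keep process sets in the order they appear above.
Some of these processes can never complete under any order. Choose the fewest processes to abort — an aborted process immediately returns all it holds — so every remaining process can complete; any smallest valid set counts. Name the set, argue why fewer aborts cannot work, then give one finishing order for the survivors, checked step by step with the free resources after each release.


Abort T_i and T_e.
Key observation: aborting T_i and T_e returns (2, 1, 2), and T_d — hopeless before — runs at step 4 with the returned capacity in the pool.
Why nothing smaller works — every single abort fails: T_i alone leaves T_d blocked (short on res4); T_a alone leaves T_i blocked (short on res4); T_c alone leaves T_i blocked (short on res4); T_f alone leaves T_i blocked (short on res4); T_d alone leaves T_i blocked (short on res4); T_e alone leaves T_i blocked (short on res4).
One survivor order: T_c, T_f, T_a, T_d. Walking it through (post-abort pool first):
  pool = (3, 2, 4)
  run T_c (needs (0, 1, 0), free (3, 2, 4)); after release of (2, 2, 1) the pool is (5, 4, 5)
  run T_f (needs (2, 3, 3), free (5, 4, 5)); after release of (1, 0, 0) the pool is (6, 4, 5)
  run T_a (needs (4, 3, 3), free (6, 4, 5)); after release of (1, 0, 0) the pool is (7, 4, 5)
  run T_d (needs (7, 1, 0), free (7, 4, 5)); after release of (1, 0, 2) the pool is (8, 4, 7)


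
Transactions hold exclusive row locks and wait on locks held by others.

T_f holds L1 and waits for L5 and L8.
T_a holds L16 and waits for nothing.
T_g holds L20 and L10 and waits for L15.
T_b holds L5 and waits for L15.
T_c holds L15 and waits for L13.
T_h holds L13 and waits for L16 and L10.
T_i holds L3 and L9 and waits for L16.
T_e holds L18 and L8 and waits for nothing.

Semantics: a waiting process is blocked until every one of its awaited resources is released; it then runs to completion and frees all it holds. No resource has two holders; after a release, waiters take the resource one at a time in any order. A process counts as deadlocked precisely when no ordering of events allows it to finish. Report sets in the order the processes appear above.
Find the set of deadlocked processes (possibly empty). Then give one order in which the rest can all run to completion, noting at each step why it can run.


Deadlocked: T_f, T_g, T_b, T_c and T_h.
Key observation: the wait chain closes on itself along T_c -> T_h -> T_g -> T_c; T_f and T_b wait into the deadlock from upstream.
The rest can finish in the order T_a, T_e, T_i.
Walking it through:
  T_a waits on nothing -> runs at once and releases L16
  T_e waits on nothing -> runs at once and releases L18 and L8
  T_i: everything it awaited (L16) is free; runs, freeing L3 and L9


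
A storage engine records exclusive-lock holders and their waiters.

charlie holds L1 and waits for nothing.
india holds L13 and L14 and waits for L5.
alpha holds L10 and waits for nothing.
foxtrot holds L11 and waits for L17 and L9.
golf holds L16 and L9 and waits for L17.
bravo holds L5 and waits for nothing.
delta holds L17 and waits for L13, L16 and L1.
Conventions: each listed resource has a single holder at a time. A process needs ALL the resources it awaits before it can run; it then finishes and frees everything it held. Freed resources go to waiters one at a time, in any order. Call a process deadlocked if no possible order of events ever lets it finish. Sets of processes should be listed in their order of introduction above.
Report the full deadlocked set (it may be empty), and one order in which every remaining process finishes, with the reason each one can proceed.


Deadlocked: foxtrot, golf and delta.
Key observation: the knot is the closed ring of waits golf -> delta -> golf; foxtrot waits into the deadlock from upstream.
The rest can finish in the order bravo, india, alpha, charlie.
Check, step by step:
  bravo waits on nothing -> runs at once and releases L5
  india waits on L5 — all released -> runs and releases L13 and L14
  alpha waits on nothing -> runs at once and releases L10
  charlie waits on nothing -> runs at once and releases L1


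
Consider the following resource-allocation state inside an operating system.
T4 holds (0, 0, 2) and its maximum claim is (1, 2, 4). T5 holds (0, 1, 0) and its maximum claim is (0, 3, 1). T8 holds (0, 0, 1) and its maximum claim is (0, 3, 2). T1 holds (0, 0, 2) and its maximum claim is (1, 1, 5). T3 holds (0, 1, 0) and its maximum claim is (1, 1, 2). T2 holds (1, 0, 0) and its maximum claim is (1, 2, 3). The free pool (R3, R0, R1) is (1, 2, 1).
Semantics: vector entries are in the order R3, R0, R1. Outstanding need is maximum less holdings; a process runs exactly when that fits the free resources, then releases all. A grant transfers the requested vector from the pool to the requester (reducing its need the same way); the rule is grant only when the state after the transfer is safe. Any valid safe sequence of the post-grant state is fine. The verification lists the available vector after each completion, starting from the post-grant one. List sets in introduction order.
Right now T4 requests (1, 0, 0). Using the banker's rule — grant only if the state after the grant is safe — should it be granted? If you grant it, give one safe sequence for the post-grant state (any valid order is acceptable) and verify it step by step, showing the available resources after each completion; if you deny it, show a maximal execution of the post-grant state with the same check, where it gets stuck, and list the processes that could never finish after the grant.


GRANT. The post-grant state is safe; one safe sequence: T5, T8, T4, T2, T1, T3.
Key observation: (0, 2, 1) free after granting still covers T5 first, and each release covers the next.
Check on the post-grant state, step by step:
  pool = (0, 2, 1)
  run T5 (needs (0, 2, 1), free (0, 2, 1)); after release of (0, 1, 0) the pool is (0, 3, 1)
  run T8 (needs (0, 3, 1), free (0, 3, 1)); after release of (0, 0, 1) the pool is (0, 3, 2)
  run T4 (needs (0, 2, 2), free (0, 3, 2)); after release of (1, 0, 2) the pool is (1, 3, 4)
  run T2 (needs (0, 2, 3), free (1, 3, 4)); after release of (1, 0, 0) the pool is (2, 3, 4)
  run T1 (needs (1, 1, 3), free (2, 3, 4)); after release of (0, 0, 2) the pool is (2, 3, 6)
  run T3 (needs (1, 0, 2), free (2, 3, 6)); after release of (0, 1, 0) the pool is (2, 4, 6)


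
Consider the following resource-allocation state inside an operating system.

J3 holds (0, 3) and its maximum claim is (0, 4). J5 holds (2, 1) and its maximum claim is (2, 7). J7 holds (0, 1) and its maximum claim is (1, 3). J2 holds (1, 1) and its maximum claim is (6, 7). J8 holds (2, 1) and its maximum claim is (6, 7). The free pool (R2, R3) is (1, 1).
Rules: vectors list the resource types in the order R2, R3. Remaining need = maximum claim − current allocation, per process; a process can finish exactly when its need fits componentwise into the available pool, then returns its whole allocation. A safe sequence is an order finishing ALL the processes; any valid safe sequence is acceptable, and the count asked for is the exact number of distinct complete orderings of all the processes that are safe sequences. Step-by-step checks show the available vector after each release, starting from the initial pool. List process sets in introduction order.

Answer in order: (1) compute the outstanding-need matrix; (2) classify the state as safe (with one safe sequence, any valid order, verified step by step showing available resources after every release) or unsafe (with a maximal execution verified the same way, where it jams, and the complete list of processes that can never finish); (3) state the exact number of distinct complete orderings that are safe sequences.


(1) Remaining need (order R2, R3):
  J3: (0, 1)
  J5: (0, 6)
  J7: (1, 2)
  J2: (5, 6)
  J8: (4, 6)
(2) UNSAFE — no complete ordering exists.
Key observation: after J3, J7 complete, (1, 5) is the best the pool ever gets, yet each leftover process wants more R3.
A maximal execution: J3, J7 — then nothing else fits. Verifying each step:
  pool = (1, 1)
  J3 needs (0, 1) <= (1, 1) -> finishes; pool += (0, 3) = (1, 4)
  J7 needs (1, 2) <= (1, 4) -> finishes; pool += (0, 1) = (1, 5)
  blocked: J5 wants (0, 6), pool (1, 5) — not enough R3
  blocked: J2 wants (5, 6), pool (1, 5) — not enough R2 and R3
  blocked: J8 wants (4, 6), pool (1, 5) — not enough R2 and R3
Processes that can never finish: J5, J2 and J8.
(3) Precisely 0 of the possible complete orderings are safe sequences.


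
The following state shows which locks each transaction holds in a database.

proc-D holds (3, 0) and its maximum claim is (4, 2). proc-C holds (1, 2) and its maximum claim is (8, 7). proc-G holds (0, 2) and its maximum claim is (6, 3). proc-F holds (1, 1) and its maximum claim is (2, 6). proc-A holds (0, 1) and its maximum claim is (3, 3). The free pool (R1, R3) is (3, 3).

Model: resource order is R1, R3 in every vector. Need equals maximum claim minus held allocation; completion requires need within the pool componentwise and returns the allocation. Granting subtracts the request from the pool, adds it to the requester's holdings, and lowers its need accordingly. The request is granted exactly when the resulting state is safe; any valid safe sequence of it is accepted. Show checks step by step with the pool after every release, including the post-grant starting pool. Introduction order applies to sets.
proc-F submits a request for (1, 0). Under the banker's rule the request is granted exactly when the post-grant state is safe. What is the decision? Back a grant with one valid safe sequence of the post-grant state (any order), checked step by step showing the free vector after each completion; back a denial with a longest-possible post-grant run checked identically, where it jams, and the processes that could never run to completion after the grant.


DENY: after the grant no complete ordering would exist.
Key observation: after proc-D, proc-A the pool peaks at (5, 4), and each blocked process is short somewhere: proc-C on R1, R3; proc-G on R1; proc-F on R3.
After a pretend grant, a maximal execution: proc-D, proc-A — then nothing else fits. Check, step by step:
  pool = (2, 3)
  proc-D needs (1, 2) <= (2, 3) -> finishes; pool += (3, 0) = (5, 3)
  proc-A needs (3, 2) <= (5, 3) -> finishes; pool += (0, 1) = (5, 4)
  proc-C cannot run: need (7, 5) vs free (5, 4) (insufficient R1 and R3)
  proc-G cannot run: need (6, 1) vs free (5, 4) (insufficient R1)
  proc-F cannot run: need (0, 5) vs free (5, 4) (insufficient R3)
Processes that could never finish after the grant: proc-C, proc-G and proc-F.


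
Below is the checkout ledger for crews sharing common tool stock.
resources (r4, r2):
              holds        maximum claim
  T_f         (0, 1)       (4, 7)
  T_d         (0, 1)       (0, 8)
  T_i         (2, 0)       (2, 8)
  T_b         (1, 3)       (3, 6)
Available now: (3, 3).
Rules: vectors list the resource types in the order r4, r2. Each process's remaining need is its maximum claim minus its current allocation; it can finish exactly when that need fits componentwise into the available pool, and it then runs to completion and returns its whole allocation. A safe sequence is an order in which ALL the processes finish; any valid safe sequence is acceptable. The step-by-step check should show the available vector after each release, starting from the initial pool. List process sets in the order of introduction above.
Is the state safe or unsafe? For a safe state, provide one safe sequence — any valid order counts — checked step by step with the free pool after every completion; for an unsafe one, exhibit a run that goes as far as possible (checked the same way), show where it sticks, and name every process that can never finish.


The state is SAFE; one workable sequence: T_b, T_f, T_d, T_i.
Key observation: the first exact fit in this order is T_b — it needs (2, 3) with (3, 3) free, meeting a requested resource to the last unit.
Verifying each step:
  pool = (3, 3)
  T_b: need (2, 3) fits (3, 3); releases (1, 3), pool now (4, 6)
  T_f: need (4, 6) fits (4, 6); releases (0, 1), pool now (4, 7)
  T_d: need (0, 7) fits (4, 7); releases (0, 1), pool now (4, 8)
  T_i: need (0, 8) fits (4, 8); releases (2, 0), pool now (6, 8)
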